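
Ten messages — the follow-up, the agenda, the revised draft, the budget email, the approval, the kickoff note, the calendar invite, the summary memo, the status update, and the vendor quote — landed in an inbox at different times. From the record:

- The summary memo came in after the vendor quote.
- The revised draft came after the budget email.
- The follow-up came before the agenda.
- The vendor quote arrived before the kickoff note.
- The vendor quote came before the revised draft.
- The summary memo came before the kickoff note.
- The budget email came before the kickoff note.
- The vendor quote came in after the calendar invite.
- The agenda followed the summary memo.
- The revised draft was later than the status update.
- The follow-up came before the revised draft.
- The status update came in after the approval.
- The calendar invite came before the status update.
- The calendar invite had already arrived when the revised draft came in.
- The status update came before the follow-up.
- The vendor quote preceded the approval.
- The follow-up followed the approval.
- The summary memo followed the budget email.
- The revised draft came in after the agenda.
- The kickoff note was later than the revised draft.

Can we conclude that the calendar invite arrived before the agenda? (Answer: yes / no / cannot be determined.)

Chain the constraints: the calendar invite → the status update → the follow-up → the agenda. Each link is directly stated, so the calendar invite comes before the agenda.

yes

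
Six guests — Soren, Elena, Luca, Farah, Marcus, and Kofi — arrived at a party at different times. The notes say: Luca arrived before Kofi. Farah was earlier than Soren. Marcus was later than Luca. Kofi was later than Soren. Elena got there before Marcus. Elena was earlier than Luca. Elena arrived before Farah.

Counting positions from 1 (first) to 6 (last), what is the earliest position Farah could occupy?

Elena must come before Farah — 1 forced predecessor.
Nothing else is forced ahead of Farah, so their earliest slot is position 1 + 1 = 2.

2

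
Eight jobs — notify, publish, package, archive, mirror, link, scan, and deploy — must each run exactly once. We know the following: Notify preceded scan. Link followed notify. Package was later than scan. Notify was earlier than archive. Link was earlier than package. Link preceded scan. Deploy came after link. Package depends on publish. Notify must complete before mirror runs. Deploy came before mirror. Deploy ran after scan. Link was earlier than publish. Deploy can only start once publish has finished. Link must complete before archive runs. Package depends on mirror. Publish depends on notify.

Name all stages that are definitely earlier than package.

Directly stated before package: link, mirror, publish, and scan.
Deploy reaches package via deploy → mirror → package.
Notify reaches package via notify → link → package.
No chain forces archive ahead of package.

deploy, link, mirror, notify, publish, scan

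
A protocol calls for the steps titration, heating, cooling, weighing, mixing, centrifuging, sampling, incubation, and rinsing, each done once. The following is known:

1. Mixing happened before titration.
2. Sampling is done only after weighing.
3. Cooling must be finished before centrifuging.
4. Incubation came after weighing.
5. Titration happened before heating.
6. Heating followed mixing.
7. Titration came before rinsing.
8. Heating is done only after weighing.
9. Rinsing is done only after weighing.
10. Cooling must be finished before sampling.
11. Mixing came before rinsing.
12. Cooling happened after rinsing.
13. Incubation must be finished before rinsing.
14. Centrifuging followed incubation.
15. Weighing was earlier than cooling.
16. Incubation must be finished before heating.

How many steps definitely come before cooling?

5

Directly stated before cooling: rinsing and weighing.
Incubation reaches cooling via incubation → rinsing → cooling.
Mixing reaches cooling via mixing → rinsing → cooling.
Titration reaches cooling via titration → rinsing → cooling.
No chain forces centrifuging (or any of the others) ahead of cooling.
That's incubation, mixing, rinsing, titration, and weighing — 5 in all.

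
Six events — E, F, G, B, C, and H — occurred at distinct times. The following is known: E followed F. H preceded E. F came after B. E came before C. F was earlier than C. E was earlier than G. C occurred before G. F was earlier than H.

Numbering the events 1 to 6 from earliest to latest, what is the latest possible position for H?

3

H must come before C, E, and G — 3 events forced after it.
Everything else can be placed before H in some valid order, so H can sit as late as position 6 − 3 = 3.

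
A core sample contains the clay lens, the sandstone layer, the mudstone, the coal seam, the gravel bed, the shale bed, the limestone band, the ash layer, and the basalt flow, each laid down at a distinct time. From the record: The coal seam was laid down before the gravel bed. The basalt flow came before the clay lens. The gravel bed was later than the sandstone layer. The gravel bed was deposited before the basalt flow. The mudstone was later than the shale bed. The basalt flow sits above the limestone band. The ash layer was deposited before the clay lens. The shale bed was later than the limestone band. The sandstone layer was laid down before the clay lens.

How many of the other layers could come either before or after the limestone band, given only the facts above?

Forced after the limestone band: the basalt flow, the clay lens, the mudstone, and the shale bed.
That leaves the ash layer, the coal seam, the gravel bed, and the sandstone layer with no forced order relative to the limestone band — 4.

4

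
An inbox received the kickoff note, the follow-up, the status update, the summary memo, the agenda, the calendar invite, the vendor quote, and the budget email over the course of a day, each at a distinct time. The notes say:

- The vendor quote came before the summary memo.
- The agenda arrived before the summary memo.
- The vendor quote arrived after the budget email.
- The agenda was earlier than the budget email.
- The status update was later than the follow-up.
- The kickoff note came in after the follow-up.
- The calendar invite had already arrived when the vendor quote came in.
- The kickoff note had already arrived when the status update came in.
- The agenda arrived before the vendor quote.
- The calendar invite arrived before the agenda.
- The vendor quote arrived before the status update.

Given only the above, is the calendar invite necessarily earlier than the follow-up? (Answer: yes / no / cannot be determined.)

cannot be determined

No chain of stated constraints runs from the calendar invite to the follow-up, and none runs from the follow-up to the calendar invite either.
So the relative order of the calendar invite and the follow-up is not fixed by the given facts.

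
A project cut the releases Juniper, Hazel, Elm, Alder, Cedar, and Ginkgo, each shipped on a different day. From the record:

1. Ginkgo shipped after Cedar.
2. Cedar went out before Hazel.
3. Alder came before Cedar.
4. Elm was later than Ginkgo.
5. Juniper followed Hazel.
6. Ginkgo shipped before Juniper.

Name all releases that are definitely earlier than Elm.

Directly stated before Elm: Ginkgo.
Alder reaches Elm via Alder → Cedar → Ginkgo → Elm.
Cedar reaches Elm via Cedar → Ginkgo → Elm.

Alder, Cedar, Ginkgo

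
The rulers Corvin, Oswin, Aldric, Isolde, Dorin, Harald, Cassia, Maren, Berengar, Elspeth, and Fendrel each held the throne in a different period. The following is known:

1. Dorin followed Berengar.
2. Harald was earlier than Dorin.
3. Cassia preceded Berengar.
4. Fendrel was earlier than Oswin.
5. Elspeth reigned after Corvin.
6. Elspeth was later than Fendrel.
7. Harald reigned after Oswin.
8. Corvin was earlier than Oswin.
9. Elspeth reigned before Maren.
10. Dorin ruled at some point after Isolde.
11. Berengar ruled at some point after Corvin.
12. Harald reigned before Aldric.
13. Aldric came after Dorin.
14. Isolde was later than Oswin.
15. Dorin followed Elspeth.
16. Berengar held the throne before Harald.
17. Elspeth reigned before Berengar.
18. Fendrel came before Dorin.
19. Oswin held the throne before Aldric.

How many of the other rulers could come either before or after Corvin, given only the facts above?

Forced after Corvin: Aldric, Berengar, Dorin, Elspeth, Harald, Isolde, Maren, and Oswin.
That leaves Cassia and Fendrel with no forced order relative to Corvin — 2.

2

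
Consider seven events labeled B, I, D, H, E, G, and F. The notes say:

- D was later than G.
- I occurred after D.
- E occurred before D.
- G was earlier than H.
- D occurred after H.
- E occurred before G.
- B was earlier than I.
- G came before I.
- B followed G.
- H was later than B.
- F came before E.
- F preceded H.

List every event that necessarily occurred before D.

Directly stated before D: E, G, and H.
B reaches D via B → H → D.
F reaches D via F → E → D.
No chain forces I ahead of D.

B, E, F, G, H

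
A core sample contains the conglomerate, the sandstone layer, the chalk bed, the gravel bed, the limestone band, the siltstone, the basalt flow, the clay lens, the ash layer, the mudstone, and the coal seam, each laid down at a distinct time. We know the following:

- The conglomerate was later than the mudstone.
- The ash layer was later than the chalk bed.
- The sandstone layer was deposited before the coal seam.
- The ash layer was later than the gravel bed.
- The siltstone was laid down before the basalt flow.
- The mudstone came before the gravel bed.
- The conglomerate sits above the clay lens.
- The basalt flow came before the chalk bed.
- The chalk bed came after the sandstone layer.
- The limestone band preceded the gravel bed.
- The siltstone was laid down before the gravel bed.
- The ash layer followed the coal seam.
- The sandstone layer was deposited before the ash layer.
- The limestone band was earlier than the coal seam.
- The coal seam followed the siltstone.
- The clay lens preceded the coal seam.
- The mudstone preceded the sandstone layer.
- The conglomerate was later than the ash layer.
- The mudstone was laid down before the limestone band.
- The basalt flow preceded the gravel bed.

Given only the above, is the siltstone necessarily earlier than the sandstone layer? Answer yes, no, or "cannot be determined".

cannot be determined

No chain of stated constraints runs from the siltstone to the sandstone layer, and none runs from the sandstone layer to the siltstone either.
So the relative order of the siltstone and the sandstone layer is not fixed by the given facts.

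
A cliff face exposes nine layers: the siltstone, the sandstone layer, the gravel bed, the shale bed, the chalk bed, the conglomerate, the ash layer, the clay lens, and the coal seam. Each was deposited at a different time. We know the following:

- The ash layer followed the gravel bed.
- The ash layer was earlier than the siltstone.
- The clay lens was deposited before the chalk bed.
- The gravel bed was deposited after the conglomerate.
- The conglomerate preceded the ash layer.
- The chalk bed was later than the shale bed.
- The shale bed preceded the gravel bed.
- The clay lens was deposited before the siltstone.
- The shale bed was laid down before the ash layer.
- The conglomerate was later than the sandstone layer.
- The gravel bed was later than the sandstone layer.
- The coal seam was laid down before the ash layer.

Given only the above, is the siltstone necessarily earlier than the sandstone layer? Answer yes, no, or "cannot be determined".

no

Tracing the constraints gives the sandstone layer → the conglomerate → the ash layer → the siltstone, so the sandstone layer must come before the siltstone.
That means the siltstone cannot be before the sandstone layer.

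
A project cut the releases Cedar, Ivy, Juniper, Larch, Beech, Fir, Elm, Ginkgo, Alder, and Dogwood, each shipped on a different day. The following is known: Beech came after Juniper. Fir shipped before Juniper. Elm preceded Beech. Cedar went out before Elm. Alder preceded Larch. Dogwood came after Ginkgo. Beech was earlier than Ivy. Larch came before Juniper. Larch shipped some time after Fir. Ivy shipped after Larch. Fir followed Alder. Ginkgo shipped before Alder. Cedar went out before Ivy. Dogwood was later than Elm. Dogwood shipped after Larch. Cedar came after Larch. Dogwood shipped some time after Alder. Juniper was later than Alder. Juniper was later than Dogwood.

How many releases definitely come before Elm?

Directly stated before Elm: Cedar.
Alder reaches Elm via Alder → Larch → Cedar → Elm.
Fir reaches Elm via Fir → Larch → Cedar → Elm.
Ginkgo reaches Elm via Ginkgo → Alder → Larch → Cedar → Elm.
Likewise Larch reaches Elm by chaining the stated constraints.
No chain forces Ivy (or any of the others) ahead of Elm.
That's Alder, Cedar, Fir, Ginkgo, and Larch — 5 in all.

5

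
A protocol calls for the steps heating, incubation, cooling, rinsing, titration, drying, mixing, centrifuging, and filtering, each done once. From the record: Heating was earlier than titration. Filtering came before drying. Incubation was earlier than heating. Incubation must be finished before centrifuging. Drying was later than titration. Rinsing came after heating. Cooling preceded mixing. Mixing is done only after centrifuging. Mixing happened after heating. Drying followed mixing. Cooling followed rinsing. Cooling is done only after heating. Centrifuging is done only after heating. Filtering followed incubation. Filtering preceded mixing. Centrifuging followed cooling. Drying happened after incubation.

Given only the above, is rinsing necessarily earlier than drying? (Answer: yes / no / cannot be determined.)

yes

Chain the constraints: rinsing → cooling → mixing → drying. Each link is directly stated, so rinsing comes before drying.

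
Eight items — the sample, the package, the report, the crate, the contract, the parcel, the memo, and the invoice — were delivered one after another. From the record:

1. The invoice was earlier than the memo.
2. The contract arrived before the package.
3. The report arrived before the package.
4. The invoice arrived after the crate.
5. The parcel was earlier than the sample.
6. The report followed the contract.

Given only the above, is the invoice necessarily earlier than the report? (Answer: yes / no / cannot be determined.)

cannot be determined

No chain of stated constraints runs from the invoice to the report, and none runs from the report to the invoice either.
So the relative order of the invoice and the report is not fixed by the given facts.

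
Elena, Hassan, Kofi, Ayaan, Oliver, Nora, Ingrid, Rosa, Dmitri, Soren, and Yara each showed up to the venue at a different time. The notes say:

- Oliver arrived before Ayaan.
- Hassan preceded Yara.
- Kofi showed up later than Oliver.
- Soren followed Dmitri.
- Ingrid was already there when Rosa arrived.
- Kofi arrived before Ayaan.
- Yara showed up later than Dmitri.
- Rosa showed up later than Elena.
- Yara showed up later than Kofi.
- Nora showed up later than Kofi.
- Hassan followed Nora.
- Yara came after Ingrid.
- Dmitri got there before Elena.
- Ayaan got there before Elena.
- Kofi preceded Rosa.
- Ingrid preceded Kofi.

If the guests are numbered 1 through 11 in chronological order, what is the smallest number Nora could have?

4

Ingrid, Kofi, and Oliver must all come before Nora — 3 forced predecessors.
Nothing else is forced ahead of Nora, so their earliest slot is position 3 + 1 = 4.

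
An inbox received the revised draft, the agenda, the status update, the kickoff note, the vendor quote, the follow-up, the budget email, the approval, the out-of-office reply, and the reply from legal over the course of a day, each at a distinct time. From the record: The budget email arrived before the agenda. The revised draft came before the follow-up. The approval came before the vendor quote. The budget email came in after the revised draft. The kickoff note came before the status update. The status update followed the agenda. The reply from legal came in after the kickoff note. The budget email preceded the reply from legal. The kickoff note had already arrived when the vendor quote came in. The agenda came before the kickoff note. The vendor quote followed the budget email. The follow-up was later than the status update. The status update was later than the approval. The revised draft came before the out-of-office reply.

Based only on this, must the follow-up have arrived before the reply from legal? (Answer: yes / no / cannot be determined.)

No chain of stated constraints runs from the follow-up to the reply from legal, and none runs from the reply from legal to the follow-up either.
So the relative order of the follow-up and the reply from legal is not fixed by the given facts.

cannot be determined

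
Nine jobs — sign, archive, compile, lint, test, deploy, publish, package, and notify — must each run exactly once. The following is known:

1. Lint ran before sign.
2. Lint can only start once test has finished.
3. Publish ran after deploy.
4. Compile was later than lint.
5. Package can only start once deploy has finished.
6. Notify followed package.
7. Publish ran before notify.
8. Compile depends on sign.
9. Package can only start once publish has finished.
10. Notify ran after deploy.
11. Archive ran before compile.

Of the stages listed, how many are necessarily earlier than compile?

4

Directly stated before compile: archive, lint, and sign.
Test reaches compile via test → lint → compile.
No chain forces deploy (or any of the others) ahead of compile.
That's archive, lint, sign, and test — 4 in all.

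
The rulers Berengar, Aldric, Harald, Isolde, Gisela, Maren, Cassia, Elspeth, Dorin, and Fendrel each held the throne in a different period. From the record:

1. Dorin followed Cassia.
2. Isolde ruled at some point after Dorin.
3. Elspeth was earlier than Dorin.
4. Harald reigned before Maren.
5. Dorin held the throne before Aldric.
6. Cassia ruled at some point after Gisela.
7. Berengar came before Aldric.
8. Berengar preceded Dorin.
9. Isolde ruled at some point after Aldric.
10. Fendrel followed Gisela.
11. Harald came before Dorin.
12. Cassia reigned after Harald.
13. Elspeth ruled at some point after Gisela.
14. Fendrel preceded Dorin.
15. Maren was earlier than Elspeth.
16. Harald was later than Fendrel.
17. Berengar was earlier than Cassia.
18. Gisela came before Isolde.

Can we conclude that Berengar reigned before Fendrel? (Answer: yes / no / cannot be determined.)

cannot be determined

No chain of stated constraints runs from Berengar to Fendrel, and none runs from Fendrel to Berengar either.
So the relative order of Berengar and Fendrel is not fixed by the given facts.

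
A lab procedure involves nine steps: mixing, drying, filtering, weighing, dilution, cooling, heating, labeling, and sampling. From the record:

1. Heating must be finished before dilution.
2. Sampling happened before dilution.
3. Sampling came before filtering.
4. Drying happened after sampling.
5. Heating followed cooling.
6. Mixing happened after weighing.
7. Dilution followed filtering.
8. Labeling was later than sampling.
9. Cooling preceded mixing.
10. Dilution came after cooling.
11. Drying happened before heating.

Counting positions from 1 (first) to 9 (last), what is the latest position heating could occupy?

Heating must come before dilution — 1 step forced after it.
Everything else can be placed before heating in some valid order, so heating can sit as late as position 9 − 1 = 8.

8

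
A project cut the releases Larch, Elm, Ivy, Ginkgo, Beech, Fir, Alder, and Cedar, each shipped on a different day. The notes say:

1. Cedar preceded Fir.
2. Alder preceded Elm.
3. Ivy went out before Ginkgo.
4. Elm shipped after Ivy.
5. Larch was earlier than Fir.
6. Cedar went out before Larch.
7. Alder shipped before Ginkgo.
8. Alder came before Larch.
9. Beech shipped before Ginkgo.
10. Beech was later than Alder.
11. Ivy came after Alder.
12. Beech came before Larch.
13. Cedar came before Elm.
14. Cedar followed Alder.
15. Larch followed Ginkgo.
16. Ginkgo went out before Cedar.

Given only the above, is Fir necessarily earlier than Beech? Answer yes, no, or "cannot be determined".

Tracing the constraints gives Beech → Larch → Fir, so Beech must come before Fir.
That means Fir cannot be before Beech.

no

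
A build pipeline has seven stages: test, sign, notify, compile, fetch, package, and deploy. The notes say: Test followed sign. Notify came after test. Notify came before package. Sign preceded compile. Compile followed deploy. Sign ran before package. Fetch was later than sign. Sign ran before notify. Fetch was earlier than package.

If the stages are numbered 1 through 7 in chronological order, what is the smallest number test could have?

2

Sign must come before test — 1 forced predecessor.
Nothing else is forced ahead of test, so its earliest slot is position 1 + 1 = 2.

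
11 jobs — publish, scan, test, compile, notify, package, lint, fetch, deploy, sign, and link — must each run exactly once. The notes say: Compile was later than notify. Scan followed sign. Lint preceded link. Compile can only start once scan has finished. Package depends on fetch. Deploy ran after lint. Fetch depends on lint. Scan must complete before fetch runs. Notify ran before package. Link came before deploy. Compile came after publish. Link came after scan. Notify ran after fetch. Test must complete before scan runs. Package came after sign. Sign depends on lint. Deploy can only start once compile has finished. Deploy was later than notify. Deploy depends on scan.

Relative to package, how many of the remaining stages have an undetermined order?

4

Forced before package: fetch, lint, notify, scan, sign, and test.
That leaves compile, deploy, link, and publish with no forced order relative to package — 4.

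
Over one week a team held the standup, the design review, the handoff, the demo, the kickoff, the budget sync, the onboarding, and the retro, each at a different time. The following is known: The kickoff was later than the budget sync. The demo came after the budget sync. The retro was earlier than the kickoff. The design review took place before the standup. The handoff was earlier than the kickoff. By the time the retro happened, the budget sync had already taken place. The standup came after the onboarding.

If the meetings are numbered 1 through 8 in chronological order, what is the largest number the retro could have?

The retro must come before the kickoff — 1 meeting forced after it.
Everything else can be placed before the retro in some valid order, so the retro can sit as late as position 8 − 1 = 7.

7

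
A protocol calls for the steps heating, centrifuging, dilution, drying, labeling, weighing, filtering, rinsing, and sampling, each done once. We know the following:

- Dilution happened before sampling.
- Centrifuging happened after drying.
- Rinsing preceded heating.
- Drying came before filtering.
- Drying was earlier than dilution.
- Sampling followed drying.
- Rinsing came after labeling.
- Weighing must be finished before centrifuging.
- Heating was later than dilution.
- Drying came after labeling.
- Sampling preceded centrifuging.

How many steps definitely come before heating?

Directly stated before heating: dilution and rinsing.
Drying reaches heating via drying → dilution → heating.
Labeling reaches heating via labeling → rinsing → heating.
No chain forces filtering (or any of the others) ahead of heating.
That's dilution, drying, labeling, and rinsing — 4 in all.

4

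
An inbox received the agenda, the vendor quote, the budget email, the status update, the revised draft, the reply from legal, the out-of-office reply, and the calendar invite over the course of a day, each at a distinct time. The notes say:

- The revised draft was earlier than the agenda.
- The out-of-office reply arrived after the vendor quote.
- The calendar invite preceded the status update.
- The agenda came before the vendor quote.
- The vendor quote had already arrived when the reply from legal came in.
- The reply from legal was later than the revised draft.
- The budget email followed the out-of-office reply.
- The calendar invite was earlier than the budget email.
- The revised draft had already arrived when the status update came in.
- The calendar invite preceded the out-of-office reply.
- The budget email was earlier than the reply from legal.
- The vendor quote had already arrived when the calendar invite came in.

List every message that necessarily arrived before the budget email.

the agenda, the calendar invite, the out-of-office reply, the revised draft, the vendor quote

Directly stated before the budget email: the calendar invite and the out-of-office reply.
The agenda reaches the budget email via the agenda → the vendor quote → the calendar invite → the budget email.
The revised draft reaches the budget email via the revised draft → the agenda → the vendor quote → the calendar invite → the budget email.
The vendor quote reaches the budget email via the vendor quote → the calendar invite → the budget email.
No chain forces the reply from legal (or any of the others) ahead of the budget email.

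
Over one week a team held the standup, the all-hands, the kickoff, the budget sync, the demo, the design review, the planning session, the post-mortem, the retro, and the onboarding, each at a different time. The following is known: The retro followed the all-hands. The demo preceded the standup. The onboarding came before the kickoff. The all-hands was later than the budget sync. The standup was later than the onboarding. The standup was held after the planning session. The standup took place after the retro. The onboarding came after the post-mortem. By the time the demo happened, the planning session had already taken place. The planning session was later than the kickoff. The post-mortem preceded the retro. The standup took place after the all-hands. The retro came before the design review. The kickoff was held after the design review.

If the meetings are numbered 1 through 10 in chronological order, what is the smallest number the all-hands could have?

The budget sync must come before the all-hands — 1 forced predecessor.
Nothing else is forced ahead of the all-hands, so its earliest slot is position 1 + 1 = 2.

2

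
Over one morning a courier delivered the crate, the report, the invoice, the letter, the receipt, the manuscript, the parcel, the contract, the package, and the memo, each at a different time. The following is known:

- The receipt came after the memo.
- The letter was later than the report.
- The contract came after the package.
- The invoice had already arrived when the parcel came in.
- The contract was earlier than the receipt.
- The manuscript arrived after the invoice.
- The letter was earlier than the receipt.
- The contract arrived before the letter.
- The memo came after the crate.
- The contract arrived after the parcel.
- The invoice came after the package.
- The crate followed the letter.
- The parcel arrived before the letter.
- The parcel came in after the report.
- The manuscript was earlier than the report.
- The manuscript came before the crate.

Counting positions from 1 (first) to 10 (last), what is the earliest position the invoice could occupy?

2

The package must come before the invoice — 1 forced predecessor.
Nothing else is forced ahead of the invoice, so its earliest slot is position 1 + 1 = 2.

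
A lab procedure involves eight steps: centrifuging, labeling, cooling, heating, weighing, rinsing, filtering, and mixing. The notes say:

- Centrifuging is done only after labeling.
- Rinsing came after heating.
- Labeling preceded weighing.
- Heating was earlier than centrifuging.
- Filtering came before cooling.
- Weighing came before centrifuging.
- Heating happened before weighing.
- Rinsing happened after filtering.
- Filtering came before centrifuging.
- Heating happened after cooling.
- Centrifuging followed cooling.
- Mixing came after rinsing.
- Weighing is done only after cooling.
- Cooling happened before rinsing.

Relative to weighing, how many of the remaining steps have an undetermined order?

Forced before weighing: cooling, filtering, heating, and labeling; forced after weighing: centrifuging.
That leaves mixing and rinsing with no forced order relative to weighing — 2.

2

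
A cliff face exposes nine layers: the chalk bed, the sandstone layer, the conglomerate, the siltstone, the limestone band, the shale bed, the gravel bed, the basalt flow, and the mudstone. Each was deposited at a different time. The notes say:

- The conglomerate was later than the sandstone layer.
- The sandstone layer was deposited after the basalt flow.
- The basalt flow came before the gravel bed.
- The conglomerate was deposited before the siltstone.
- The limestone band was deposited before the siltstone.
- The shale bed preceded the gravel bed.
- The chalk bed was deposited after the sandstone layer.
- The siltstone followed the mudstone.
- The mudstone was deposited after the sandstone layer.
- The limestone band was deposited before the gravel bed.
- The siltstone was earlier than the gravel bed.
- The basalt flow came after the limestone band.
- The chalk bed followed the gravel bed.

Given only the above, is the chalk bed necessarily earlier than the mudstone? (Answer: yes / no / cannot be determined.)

no

Tracing the constraints gives the mudstone → the siltstone → the gravel bed → the chalk bed, so the mudstone must come before the chalk bed.
That means the chalk bed cannot be before the mudstone.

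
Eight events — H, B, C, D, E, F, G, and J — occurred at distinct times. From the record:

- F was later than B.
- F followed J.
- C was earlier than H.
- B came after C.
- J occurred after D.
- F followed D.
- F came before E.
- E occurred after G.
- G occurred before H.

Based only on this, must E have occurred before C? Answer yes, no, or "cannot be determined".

no

Tracing the constraints gives C → B → F → E, so C must come before E.
That means E cannot be before C.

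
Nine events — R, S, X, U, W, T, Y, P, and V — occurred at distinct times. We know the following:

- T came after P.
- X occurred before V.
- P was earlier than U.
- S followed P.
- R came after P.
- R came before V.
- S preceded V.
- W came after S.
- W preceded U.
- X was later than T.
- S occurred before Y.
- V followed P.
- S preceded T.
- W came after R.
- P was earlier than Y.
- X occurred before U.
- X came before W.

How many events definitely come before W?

Directly stated before W: R, S, and X.
P reaches W via P → S → W.
T reaches W via T → X → W.
No chain forces V (or any of the others) ahead of W.
That's P, R, S, T, and X — 5 in all.

5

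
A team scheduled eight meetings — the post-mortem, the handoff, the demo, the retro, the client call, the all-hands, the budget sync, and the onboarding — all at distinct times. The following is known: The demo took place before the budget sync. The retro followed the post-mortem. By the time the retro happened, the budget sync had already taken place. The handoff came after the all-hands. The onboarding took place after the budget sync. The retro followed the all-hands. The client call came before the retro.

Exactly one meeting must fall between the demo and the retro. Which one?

Tracing the constraints gives the demo → the budget sync → the retro, so the budget sync sits after the demo and before the retro.
No other meeting is forced both after the demo and before the retro.

the budget sync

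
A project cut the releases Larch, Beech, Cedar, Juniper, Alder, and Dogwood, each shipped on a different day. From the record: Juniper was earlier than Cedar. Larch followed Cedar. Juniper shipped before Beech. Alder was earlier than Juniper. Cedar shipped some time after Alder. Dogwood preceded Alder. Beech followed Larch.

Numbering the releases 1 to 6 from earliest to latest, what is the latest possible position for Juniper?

3

Juniper must come before Beech, Cedar, and Larch — 3 releases forced after it.
Everything else can be placed before Juniper in some valid order, so Juniper can sit as late as position 6 − 3 = 3.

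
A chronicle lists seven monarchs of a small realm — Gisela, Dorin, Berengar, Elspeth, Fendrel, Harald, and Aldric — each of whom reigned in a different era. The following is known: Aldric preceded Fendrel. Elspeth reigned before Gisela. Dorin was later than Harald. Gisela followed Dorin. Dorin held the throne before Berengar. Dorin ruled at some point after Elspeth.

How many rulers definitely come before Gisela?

3

Directly stated before Gisela: Dorin and Elspeth.
Harald reaches Gisela via Harald → Dorin → Gisela.
That's Dorin, Elspeth, and Harald — 3 in all.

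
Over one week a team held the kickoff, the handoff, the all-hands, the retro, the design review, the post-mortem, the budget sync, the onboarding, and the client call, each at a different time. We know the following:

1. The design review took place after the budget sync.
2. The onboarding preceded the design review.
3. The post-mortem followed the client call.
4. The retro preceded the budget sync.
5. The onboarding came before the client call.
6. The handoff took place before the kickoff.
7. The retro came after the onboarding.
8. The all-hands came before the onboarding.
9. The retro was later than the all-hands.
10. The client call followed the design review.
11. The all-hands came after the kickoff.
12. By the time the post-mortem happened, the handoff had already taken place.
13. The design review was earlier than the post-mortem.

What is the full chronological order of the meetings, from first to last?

The constraints fix every adjacent pair, so only one ordering works:
the handoff → the kickoff → the all-hands → the onboarding → the retro → the budget sync → the design review → the client call → the post-mortem.

the handoff, the kickoff, the all-hands, the onboarding, the retro, the budget sync, the design review, the client call, the post-mortem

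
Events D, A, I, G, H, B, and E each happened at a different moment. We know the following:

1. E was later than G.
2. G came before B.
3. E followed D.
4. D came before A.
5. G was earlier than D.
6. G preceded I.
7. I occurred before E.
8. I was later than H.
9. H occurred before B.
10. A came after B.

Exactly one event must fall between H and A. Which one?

B

Tracing the constraints gives H → B → A, so B sits after H and before A.
No other event is forced both after H and before A.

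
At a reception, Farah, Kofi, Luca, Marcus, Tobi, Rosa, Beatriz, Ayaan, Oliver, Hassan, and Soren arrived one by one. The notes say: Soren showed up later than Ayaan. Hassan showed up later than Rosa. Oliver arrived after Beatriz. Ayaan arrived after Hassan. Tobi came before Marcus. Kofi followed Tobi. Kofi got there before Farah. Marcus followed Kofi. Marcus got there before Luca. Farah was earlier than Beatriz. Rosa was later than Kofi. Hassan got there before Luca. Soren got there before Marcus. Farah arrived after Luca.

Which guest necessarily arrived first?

Tobi has a chain of constraints placing them before every other guest, so Tobi must be first.

Tobi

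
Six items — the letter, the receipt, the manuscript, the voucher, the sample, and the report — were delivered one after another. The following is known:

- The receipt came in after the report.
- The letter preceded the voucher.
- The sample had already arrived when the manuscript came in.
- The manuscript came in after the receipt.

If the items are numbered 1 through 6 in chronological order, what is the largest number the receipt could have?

5

The receipt must come before the manuscript — 1 item forced after it.
Everything else can be placed before the receipt in some valid order, so the receipt can sit as late as position 6 − 1 = 5.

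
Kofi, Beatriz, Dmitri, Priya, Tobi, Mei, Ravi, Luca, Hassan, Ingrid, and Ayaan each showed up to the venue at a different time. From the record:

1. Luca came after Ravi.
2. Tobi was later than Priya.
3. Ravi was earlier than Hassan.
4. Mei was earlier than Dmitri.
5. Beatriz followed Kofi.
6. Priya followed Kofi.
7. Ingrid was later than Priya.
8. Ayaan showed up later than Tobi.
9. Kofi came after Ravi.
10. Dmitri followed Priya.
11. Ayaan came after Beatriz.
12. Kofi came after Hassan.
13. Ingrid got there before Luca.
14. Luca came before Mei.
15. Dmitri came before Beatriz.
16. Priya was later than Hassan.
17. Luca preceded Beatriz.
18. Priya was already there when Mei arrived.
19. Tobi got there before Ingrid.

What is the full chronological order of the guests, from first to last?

Ravi, Hassan, Kofi, Priya, Tobi, Ingrid, Luca, Mei, Dmitri, Beatriz, Ayaan

The constraints fix every adjacent pair, so only one ordering works:
Ravi → Hassan → Kofi → Priya → Tobi → Ingrid → Luca → Mei → Dmitri → Beatriz → Ayaan.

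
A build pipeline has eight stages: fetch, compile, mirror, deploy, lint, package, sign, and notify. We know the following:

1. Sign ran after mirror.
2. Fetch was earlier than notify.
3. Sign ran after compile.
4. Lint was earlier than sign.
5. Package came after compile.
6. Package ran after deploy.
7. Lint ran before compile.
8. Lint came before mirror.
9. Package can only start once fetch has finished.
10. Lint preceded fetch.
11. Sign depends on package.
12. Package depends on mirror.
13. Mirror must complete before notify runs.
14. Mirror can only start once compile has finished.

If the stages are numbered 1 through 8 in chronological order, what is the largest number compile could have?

4

Compile must come before mirror, notify, package, and sign — 4 stages forced after it.
Everything else can be placed before compile in some valid order, so compile can sit as late as position 8 − 4 = 4.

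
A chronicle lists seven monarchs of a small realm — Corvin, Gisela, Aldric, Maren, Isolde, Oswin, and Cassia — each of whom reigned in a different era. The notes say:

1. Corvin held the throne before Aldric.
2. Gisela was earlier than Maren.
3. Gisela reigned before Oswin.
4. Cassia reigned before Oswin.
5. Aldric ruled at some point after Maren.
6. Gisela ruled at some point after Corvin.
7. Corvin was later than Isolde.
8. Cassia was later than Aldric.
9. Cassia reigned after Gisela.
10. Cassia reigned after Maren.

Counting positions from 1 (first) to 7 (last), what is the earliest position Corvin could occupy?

Isolde must come before Corvin — 1 forced predecessor.
Nothing else is forced ahead of Corvin, so their earliest slot is position 1 + 1 = 2.

2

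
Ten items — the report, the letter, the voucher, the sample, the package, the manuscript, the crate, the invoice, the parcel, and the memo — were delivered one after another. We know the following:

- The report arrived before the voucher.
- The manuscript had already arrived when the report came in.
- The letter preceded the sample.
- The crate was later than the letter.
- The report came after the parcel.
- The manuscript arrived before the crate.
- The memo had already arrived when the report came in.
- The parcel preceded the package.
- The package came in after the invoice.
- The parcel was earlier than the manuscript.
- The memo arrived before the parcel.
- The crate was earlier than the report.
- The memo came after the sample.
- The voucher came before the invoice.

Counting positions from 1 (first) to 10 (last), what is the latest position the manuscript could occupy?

The manuscript must come before the crate, the invoice, the package, the report, and the voucher — 5 items forced after it.
Everything else can be placed before the manuscript in some valid order, so the manuscript can sit as late as position 10 − 5 = 5.

5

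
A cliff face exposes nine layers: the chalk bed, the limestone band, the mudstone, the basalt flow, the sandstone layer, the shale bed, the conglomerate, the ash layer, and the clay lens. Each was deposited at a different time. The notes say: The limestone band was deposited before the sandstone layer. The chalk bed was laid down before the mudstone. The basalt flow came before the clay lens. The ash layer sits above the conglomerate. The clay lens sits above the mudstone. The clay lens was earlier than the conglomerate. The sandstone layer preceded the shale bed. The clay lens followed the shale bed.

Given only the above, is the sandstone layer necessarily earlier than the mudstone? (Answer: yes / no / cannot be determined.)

cannot be determined

No chain of stated constraints runs from the sandstone layer to the mudstone, and none runs from the mudstone to the sandstone layer either.
So the relative order of the sandstone layer and the mudstone is not fixed by the given facts.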